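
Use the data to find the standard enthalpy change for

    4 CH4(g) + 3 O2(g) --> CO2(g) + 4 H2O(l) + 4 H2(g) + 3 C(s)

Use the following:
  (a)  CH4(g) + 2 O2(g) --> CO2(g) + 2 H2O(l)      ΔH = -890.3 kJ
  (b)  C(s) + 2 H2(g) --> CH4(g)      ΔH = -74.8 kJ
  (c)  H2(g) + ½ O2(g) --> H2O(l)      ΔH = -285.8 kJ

ΔH = -1237.5 kJ

(a) as written: -890.3 kJ
(b) reversed and × 3: (-3)·(-74.8) = +224.4 kJ
(c) × 2: (2)·(-285.8) = -571.6 kJ
Since enthalpy is a state function, ΔH = (-890.3) + (+224.4) + (-571.6) = -1237.5 kJ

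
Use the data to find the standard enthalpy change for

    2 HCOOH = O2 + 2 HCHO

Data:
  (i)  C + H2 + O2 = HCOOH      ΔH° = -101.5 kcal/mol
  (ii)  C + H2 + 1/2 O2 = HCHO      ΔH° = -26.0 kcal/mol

ΔH° = 151.0 kcal/mol

(i) reversed and × 2: (-2)·(-101.5) = +203.0 kcal/mol
(ii) × 2: (2)·(-26.0) = -52.0 kcal/mol
ΔH° = (+203.0) + (-52.0) = 151.0 kcal/mol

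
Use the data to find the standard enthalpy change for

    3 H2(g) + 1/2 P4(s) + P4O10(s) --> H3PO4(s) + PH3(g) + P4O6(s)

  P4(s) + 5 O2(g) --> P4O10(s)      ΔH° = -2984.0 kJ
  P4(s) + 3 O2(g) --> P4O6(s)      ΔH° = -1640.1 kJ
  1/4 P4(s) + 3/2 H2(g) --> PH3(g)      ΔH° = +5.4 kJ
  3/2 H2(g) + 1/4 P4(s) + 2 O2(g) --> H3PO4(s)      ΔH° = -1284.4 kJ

equation 1 reversed: +2984.0 kJ
equation 2 as written: -1640.1 kJ
equation 3 as written: +5.4 kJ
equation 4 as written: -1284.4 kJ
ΔH° = (-1)·(-2984.0) + (1)·(-1640.1) + (1)·(+5.4) + (1)·(-1284.4) = 64.9 kJ

ΔH° = 64.9 kJ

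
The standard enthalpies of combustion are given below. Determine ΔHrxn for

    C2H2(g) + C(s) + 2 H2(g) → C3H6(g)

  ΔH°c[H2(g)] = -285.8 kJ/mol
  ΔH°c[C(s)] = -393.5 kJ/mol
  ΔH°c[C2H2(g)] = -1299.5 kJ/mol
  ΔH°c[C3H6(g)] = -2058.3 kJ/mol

ΔHrxn = -206.3 kJ/mol

With combustion enthalpies, reactants minus products:
= [1·(-1299.5) + 1·(-393.5) + 2·(-285.8)] − [1·(-2058.3)]
= -206.3 kJ/mol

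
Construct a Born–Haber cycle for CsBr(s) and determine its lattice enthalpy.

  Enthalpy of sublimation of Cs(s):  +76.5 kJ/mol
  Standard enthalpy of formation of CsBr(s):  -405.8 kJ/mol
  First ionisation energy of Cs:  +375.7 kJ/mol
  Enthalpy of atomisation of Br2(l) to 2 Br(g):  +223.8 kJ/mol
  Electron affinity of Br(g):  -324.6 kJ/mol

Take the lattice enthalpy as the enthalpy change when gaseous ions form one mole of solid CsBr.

ΔHf° = 1·ΔHsub + 1·(ΣIE) + 1/2·D(Br2) + 1·EA + U
-405.8 = 1·(+76.5) + 1·(+375.7) + 1/2·(+223.8) + 1·(-324.6) + U
U = -405.8 − (+239.5) = -645.3 kJ/mol

U = -645.3 kJ/mol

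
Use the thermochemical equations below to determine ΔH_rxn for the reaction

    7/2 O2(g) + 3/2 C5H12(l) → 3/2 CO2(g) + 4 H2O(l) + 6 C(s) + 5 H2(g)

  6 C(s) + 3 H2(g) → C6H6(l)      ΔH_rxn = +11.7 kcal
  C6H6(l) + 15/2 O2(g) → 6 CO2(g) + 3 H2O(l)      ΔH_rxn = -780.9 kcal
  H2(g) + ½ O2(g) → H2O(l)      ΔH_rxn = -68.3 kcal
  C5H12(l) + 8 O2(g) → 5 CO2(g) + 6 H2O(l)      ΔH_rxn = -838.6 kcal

ΔH_rxn = -352.1 kcal

equation 1 reversed (reverse to put C(s) on the product side): -11.7 kcal
equation 2 reversed: +780.9 kcal
equation 3 reversed and × 2: (-2)·(-68.3) = +136.6 kcal
equation 4 × 3/2 (scale by 3/2 for the 3/2 C5H12(l)): (3/2)·(-838.6) = -1257.9 kcal
Summing the manipulated equations, ΔH_rxn = (-11.7) + (+780.9) + (+136.6) + (-1257.9) = -352.1 kcal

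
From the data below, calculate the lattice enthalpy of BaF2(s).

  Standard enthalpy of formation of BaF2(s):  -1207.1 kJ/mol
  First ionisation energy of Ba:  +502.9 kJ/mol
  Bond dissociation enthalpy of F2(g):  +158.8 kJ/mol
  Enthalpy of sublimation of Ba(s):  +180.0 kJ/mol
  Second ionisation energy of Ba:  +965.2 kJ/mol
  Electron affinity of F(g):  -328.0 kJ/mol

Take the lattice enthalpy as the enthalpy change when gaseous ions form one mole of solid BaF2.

ΔHf° = 1·ΔHsub + 1·(ΣIE) + 1·D(F2) + 2·EA + U
-1207.1 = 1·(+180.0) + 1·(+1468.1) + 1·(+158.8) + 2·(-328.0) + U
U = -1207.1 − (+1150.9) = -2358.0 kJ/mol

U = -2358.0 kJ/mol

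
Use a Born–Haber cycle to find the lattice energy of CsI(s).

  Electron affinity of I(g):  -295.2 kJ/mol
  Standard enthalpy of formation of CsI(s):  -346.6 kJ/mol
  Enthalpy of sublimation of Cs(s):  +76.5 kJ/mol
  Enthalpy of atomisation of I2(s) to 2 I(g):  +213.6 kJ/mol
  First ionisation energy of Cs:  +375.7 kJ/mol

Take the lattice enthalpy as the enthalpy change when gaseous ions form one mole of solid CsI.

U = -610.4 kJ/mol

ΔHf° = 1·ΔHsub + 1·(ΣIE) + 1/2·D(I2) + 1·EA + U
-346.6 = 1·(+76.5) + 1·(+375.7) + 1/2·(+213.6) + 1·(-295.2) + U
U = -346.6 − (+263.8) = -610.4 kJ/mol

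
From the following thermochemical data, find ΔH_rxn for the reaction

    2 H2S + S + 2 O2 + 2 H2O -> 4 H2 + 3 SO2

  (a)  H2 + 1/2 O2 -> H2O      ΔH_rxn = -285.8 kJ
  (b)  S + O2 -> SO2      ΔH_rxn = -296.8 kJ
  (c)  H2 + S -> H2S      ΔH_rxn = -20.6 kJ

(a) reversed and × 2 (H2O must end up as a reactant; ×2 to match 2 H2O in the target): (-2)·(-285.8) = +571.6 kJ
(b) × 3 (×3 to match 3 SO2 in the target): (3)·(-296.8) = -890.4 kJ
(c) reversed and × 2 (reverse to put H2S on the reactant side; ×2 to match 2 H2S in the target): (-2)·(-20.6) = +41.2 kJ
ΔH_rxn = (+571.6) + (-890.4) + (+41.2) = -277.6 kJ

ΔH_rxn = -277.6 kJ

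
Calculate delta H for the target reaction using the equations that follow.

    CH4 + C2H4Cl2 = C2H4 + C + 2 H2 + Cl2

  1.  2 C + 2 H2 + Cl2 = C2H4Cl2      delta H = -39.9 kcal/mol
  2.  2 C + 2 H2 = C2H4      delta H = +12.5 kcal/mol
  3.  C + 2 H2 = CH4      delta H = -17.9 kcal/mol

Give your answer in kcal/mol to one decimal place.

delta H = 70.3 kcal/mol

eq. 1 reversed (C2H4Cl2 must end up as a reactant): +39.9 kcal/mol
eq. 2 as written (C2H4 already on the product side): +12.5 kcal/mol
eq. 3 reversed (CH4 must end up as a reactant): +17.9 kcal/mol
delta H = (-1)·(-39.9) + (1)·(+12.5) + (-1)·(-17.9) = 70.3 kcal/mol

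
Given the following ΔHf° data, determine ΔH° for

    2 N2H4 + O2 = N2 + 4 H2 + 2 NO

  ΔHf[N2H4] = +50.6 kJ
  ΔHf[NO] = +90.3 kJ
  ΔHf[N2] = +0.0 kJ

ΔH° = 79.4 kJ

ΔH°rxn = Σ nΔHf°(products) − Σ nΔHf°(reactants).
Products: 1·(+0.0) + 4·(+0.0) + 2·(+90.3) = +180.6
Reactants: 2·(+50.6) + 1·(+0.0) = +101.2
ΔH° = (+180.6) − (+101.2) = 79.4 kJ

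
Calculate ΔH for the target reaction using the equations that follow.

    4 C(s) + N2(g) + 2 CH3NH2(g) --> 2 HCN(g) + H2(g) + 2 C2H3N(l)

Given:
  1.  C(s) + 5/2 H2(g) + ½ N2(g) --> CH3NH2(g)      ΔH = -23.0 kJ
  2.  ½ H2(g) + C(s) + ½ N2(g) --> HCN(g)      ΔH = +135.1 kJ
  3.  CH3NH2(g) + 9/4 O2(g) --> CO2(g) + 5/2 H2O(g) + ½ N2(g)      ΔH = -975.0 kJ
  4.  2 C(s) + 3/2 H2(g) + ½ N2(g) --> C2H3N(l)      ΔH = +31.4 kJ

ΔH = 379.0 kJ

eq. 1 reversed and × 2: (-2)·(-23.0) = +46.0 kJ
eq. 2 × 2: (2)·(+135.1) = +270.2 kJ
eq. 3: not needed.
eq. 4 × 2: (2)·(+31.4) = +62.8 kJ
Combining the equations, ΔH = (+46.0) + (+270.2) + (+62.8) = 379.0 kJ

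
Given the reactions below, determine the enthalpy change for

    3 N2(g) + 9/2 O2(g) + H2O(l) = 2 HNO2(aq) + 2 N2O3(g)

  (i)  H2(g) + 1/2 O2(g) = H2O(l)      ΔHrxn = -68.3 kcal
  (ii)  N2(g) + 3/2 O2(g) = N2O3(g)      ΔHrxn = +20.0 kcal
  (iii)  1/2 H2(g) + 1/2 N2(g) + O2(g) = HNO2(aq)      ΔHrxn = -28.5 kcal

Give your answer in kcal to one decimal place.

(i) reversed: +68.3 kcal
(ii) × 2: (2)·(+20.0) = +40.0 kcal
(iii) × 2: (2)·(-28.5) = -57.0 kcal
By Hess's law, ΔHrxn = (+68.3) + (+40.0) + (-57.0) = 51.3 kcal

ΔHrxn = 51.3 kcal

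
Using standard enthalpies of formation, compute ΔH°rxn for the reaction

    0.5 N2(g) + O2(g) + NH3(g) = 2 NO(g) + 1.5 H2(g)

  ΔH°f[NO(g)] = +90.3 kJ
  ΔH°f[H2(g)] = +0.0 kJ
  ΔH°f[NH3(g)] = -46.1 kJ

ΔH°rxn = 226.7 kJ

Products: 2·(+90.3) + 3/2·(+0.0) = +180.6
Reactants: 1/2·(+0.0) + 1·(+0.0) + 1·(-46.1) = -46.1
ΔH°rxn = (+180.6) − (-46.1) = 226.7 kJ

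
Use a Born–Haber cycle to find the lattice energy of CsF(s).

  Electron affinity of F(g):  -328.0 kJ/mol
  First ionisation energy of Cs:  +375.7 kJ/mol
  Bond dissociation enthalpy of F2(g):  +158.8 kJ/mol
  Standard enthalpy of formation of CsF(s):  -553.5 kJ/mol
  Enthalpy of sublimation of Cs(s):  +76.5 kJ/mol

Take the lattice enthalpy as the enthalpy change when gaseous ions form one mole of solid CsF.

U = -757.1 kJ/mol

ΔHf° = 1·ΔHsub + 1·(ΣIE) + 1/2·D(F2) + 1·EA + U
-553.5 = 1·(+76.5) + 1·(+375.7) + 1/2·(+158.8) + 1·(-328.0) + U
U = -553.5 − (+203.6) = -757.1 kJ/mol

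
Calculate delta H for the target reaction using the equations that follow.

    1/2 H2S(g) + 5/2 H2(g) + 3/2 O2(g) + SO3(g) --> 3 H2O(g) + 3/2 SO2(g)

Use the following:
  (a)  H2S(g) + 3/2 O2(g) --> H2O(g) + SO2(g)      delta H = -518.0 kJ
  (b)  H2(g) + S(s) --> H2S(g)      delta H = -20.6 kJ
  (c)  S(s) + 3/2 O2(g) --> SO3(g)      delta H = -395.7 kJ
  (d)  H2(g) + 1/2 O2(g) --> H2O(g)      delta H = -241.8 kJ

delta H = -764.6 kJ

(a) × 3/2: (3/2)·(-518.0) = -777.0 kJ
(b) as written: -20.6 kJ
(c) reversed: +395.7 kJ
(d) × 3/2: (3/2)·(-241.8) = -362.7 kJ
Combining the equations, delta H = (3/2)·(-518.0) + (1)·(-20.6) + (-1)·(-395.7) + (3/2)·(-241.8) = -764.6 kJ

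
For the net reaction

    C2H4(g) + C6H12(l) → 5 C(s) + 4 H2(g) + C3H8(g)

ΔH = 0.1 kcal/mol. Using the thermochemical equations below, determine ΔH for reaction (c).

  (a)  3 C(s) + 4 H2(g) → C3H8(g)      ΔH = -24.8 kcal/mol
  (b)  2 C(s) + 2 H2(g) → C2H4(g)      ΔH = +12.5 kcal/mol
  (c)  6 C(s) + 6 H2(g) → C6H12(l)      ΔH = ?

(a) as written (C3H8(g) already on the product side): -24.8 kcal/mol
(b) reversed (C2H4(g) must end up as a reactant): -12.5 kcal/mol
(c) reversed (C6H12(l) must end up as a reactant): contributes −x
+0.1 = (-24.8) + (-12.5) − x
x = (+0.1 − (-37.3)) / (-1) = -37.4 kcal/mol

ΔH = -37.4 kcal/mol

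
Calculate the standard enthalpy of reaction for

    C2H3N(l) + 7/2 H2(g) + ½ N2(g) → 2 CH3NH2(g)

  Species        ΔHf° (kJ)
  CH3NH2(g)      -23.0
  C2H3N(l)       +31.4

ΔH°rxn = Σ nΔHf°(products) − Σ nΔHf°(reactants).
Products: 2·(-23.0) = -46.0
Reactants: 1·(+31.4) + 7/2·(+0.0) + 1/2·(+0.0) = +31.4
ΔH° = (-46.0) − (+31.4) = -77.4 kJ

ΔH° = -77.4 kJ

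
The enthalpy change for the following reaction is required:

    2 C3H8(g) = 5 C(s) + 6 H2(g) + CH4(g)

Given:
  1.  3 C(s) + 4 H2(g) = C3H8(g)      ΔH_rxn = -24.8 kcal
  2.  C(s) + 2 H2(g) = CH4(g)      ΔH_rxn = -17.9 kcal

ΔH_rxn = 31.7 kcal

eq. 1 reversed and × 2 (reverse to put C3H8(g) on the reactant side; ×2 to match 2 C3H8(g) in the target): (-2)·(-24.8) = +49.6 kcal
eq. 2 as written (CH4(g) already on the product side): -17.9 kcal
By Hess's law, ΔH_rxn = (+49.6) + (-17.9) = 31.7 kcal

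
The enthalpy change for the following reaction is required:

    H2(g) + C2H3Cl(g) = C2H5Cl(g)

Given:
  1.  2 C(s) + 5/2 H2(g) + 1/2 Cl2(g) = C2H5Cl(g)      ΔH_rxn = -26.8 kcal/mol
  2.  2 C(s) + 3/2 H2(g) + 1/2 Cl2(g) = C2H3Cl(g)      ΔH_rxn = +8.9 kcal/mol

eq. 1 as written: -26.8 kcal/mol
eq. 2 reversed: -8.9 kcal/mol
ΔH_rxn = (1)·(-26.8) + (-1)·(+8.9) = -35.7 kcal/mol

ΔH_rxn = -35.7 kcal/mol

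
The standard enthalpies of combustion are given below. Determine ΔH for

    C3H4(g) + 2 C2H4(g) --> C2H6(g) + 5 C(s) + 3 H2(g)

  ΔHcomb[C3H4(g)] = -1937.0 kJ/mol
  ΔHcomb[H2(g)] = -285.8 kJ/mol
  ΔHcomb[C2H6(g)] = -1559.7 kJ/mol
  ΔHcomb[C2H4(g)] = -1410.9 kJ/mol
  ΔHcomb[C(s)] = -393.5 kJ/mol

With combustion enthalpies, reactants minus products:
= [1·(-1937.0) + 2·(-1410.9)] − [1·(-1559.7) + 5·(-393.5) + 3·(-285.8)]
= -374.2 kJ/mol

ΔH = -374.2 kJ/mol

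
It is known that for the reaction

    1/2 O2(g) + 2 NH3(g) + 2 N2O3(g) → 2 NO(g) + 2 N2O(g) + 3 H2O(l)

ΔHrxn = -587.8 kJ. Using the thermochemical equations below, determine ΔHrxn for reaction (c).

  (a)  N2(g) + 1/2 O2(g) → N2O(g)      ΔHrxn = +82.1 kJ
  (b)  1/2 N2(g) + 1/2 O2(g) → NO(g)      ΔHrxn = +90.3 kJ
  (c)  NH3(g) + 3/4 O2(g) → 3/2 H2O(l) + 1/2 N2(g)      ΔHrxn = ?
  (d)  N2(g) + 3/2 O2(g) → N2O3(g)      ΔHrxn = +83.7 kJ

ΔHrxn = -382.6 kJ

(a) × 2 (×2 to match 2 N2O(g) in the target): (2)·(+82.1) = +164.2 kJ
(b) × 2 (scale by 2 for the 2 NO(g)): (2)·(+90.3) = +180.6 kJ
(c) × 2 (scale by 2 for the 2 NH3(g)): contributes 2·x
(d) reversed and × 2 (N2O3(g) must end up as a reactant; scale by 2 for the 2 N2O3(g)): (-2)·(+83.7) = -167.4 kJ
-587.8 = (+164.2) + (+180.6) + (-167.4) + 2·x
x = (-587.8 − (+177.4)) / (2) = -382.6 kJ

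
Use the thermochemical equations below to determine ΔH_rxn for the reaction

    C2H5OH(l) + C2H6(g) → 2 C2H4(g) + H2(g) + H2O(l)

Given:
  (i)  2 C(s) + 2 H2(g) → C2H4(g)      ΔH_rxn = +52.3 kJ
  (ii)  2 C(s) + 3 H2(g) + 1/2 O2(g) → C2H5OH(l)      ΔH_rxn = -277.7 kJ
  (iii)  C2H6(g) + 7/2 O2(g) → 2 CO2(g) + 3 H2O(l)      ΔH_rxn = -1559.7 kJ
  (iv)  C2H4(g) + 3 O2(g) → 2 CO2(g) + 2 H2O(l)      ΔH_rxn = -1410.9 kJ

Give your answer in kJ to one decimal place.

ΔH_rxn = 181.2 kJ

(i) as written: +52.3 kJ
(ii) reversed (reverse to put C2H5OH(l) on the reactant side): +277.7 kJ
(iii) as written (C2H6(g) already on the reactant side): -1559.7 kJ
(iv) reversed: +1410.9 kJ
Since enthalpy is a state function, ΔH_rxn = (+52.3) + (+277.7) + (-1559.7) + (+1410.9) = 181.2 kJ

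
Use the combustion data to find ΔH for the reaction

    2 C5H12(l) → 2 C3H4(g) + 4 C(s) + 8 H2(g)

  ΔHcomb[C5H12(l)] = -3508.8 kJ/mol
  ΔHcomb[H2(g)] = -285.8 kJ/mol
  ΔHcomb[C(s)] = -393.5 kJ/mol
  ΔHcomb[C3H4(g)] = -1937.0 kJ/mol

Using ΔH = Σ nΔHc°(reactants) − Σ nΔHc°(products):
= [2·(-3508.8)] − [2·(-1937.0) + 4·(-393.5) + 8·(-285.8)]
= 716.8 kJ/mol

ΔH = 716.8 kJ/mol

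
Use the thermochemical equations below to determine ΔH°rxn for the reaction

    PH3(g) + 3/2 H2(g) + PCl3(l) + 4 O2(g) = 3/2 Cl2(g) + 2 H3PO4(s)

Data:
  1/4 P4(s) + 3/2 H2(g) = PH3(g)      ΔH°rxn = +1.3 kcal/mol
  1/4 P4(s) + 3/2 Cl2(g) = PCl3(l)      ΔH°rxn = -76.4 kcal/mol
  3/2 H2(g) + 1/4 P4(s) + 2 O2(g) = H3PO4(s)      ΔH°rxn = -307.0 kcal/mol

equation 1 reversed (PH3(g) must end up as a reactant): -1.3 kcal/mol
equation 2 reversed (PCl3(l) must end up as a reactant): +76.4 kcal/mol
equation 3 × 2 (×2 to match 2 H3PO4(s) in the target): (2)·(-307.0) = -614.0 kcal/mol
ΔH°rxn = (-1.3) + (+76.4) + (-614.0) = -538.9 kcal/mol

ΔH°rxn = -538.9 kcal/mol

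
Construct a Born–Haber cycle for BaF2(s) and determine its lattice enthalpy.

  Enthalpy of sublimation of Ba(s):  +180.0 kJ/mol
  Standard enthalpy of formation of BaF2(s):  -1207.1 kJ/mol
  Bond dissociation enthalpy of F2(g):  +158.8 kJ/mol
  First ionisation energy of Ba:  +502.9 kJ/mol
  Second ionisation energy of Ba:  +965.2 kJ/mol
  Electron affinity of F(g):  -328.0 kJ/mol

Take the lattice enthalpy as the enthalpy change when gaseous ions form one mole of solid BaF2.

ΔHf° = 1·ΔHsub + 1·(ΣIE) + 1·D(F2) + 2·EA + U
-1207.1 = 1·(+180.0) + 1·(+1468.1) + 1·(+158.8) + 2·(-328.0) + U
U = -1207.1 − (+1150.9) = -2358.0 kJ/mol

U = -2358.0 kJ/mol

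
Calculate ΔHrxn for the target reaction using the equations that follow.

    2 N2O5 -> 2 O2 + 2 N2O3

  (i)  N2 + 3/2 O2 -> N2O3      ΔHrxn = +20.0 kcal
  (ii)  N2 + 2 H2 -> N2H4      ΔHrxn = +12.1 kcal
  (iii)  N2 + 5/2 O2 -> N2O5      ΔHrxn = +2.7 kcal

(i) × 2: (2)·(+20.0) = +40.0 kcal
(ii): not needed.
(iii) reversed and × 2: (-2)·(+2.7) = -5.4 kcal
ΔHrxn = (2)·(+20.0) + (-2)·(+2.7) = 34.6 kcal

ΔHrxn = 34.6 kcal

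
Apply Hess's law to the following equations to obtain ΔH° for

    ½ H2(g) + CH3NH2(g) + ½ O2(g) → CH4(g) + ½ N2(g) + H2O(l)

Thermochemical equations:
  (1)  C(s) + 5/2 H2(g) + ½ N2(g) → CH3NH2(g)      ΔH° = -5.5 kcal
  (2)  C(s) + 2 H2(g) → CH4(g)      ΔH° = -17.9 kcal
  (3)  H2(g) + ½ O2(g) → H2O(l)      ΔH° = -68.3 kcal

(1) reversed (CH3NH2(g) must end up as a reactant): +5.5 kcal
(2) as written (CH4(g) already on the product side): -17.9 kcal
(3) as written (H2O(l) already on the product side): -68.3 kcal
Summing the manipulated equations, ΔH° = (+5.5) + (-17.9) + (-68.3) = -80.7 kcal

ΔH° = -80.7 kcal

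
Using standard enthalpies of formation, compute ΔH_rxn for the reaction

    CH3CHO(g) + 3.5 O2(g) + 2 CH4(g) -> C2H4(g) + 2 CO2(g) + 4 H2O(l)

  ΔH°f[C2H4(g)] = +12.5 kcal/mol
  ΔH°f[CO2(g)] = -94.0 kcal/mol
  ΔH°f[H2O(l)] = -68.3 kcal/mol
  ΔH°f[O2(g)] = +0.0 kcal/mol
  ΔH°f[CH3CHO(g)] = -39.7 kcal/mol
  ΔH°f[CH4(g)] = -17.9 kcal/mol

Products: 1·(+12.5) + 2·(-94.0) + 4·(-68.3) = -448.7
Reactants: 1·(-39.7) + 7/2·(+0.0) + 2·(-17.9) = -75.5
ΔH_rxn = (-448.7) − (-75.5) = -373.2 kcal/mol

ΔH_rxn = -373.2 kcal/mol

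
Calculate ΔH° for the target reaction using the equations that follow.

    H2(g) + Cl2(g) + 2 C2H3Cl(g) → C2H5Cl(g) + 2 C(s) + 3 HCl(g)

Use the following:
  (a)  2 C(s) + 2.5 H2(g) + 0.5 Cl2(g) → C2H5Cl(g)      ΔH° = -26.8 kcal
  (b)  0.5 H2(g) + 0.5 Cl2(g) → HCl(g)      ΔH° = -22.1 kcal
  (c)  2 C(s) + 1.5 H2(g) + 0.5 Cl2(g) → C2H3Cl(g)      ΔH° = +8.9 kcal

ΔH° = -110.9 kcal

(a) as written (C2H5Cl(g) already on the product side): -26.8 kcal
(b) × 3 (×3 to match 3 HCl(g) in the target): (3)·(-22.1) = -66.3 kcal
(c) reversed and × 2 (reverse to put C2H3Cl(g) on the reactant side; scale by 2 for the 2 C2H3Cl(g)): (-2)·(+8.9) = -17.8 kcal
Combining the equations, ΔH° = (1)·(-26.8) + (3)·(-22.1) + (-2)·(+8.9) = -110.9 kcal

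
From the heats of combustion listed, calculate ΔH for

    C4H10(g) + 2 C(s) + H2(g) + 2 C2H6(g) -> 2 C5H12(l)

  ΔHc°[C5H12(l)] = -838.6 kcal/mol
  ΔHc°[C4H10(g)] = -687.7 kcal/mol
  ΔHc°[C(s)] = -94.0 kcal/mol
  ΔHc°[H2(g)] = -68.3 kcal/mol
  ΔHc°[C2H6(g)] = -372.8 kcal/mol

With combustion enthalpies, reactants minus products:
= [1·(-687.7) + 2·(-94.0) + 1·(-68.3) + 2·(-372.8)] − [2·(-838.6)]
= -12.4 kcal/mol

ΔH = -12.4 kcal/mol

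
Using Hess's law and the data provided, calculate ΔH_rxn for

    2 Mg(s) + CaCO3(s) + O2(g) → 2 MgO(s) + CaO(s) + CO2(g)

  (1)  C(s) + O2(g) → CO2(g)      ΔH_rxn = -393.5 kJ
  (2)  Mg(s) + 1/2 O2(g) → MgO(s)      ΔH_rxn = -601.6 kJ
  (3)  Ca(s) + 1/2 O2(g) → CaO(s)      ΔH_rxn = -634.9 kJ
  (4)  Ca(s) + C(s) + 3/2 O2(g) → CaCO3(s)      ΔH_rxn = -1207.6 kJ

ΔH_rxn = -1024.0 kJ

(1) as written (CO2(g) already on the product side): -393.5 kJ
(2) × 2 (×2 to match 2 MgO(s) in the target): (2)·(-601.6) = -1203.2 kJ
(3) as written (CaO(s) already on the product side): -634.9 kJ
(4) reversed (CaCO3(s) must end up as a reactant): +1207.6 kJ
Summing the manipulated equations, ΔH_rxn = (-393.5) + (-1203.2) + (-634.9) + (+1207.6) = -1024.0 kJ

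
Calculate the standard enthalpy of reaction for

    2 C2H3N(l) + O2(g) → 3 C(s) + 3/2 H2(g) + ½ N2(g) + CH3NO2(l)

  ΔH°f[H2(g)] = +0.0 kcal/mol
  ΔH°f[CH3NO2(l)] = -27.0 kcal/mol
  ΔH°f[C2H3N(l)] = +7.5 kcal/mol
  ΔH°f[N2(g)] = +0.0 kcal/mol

Products: 3·(+0.0) + 3/2·(+0.0) + 1/2·(+0.0) + 1·(-27.0) = -27.0
Reactants: 2·(+7.5) + 1·(+0.0) = +15.0
ΔHrxn = (-27.0) − (+15.0) = -42.0 kcal/mol

ΔHrxn = -42.0 kcal/mol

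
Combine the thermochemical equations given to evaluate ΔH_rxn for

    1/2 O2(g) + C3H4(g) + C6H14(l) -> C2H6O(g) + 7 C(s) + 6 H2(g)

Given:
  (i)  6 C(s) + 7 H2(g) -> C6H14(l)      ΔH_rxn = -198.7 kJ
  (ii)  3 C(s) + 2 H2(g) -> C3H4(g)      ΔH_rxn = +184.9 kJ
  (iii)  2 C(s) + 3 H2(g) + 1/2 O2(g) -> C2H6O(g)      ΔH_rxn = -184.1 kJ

ΔH_rxn = -170.3 kJ

(i) reversed (C6H14(l) must end up as a reactant): +198.7 kJ
(ii) reversed (C3H4(g) must end up as a reactant): -184.9 kJ
(iii) as written (C2H6O(g) already on the product side): -184.1 kJ
ΔH_rxn = (-1)·(-198.7) + (-1)·(+184.9) + (1)·(-184.1) = -170.3 kJ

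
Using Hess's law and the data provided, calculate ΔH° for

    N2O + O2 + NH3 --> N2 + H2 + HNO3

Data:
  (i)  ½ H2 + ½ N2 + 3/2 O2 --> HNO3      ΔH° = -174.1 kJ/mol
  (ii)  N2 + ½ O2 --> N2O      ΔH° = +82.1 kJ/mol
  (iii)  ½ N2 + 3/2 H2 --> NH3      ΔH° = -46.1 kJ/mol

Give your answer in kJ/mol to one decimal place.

ΔH° = -210.1 kJ/mol

(i) as written (HNO3 already on the product side): -174.1 kJ/mol
(ii) reversed (N2O must end up as a reactant): -82.1 kJ/mol
(iii) reversed (NH3 must end up as a reactant): +46.1 kJ/mol
ΔH° = (-174.1) + (-82.1) + (+46.1) = -210.1 kJ/mol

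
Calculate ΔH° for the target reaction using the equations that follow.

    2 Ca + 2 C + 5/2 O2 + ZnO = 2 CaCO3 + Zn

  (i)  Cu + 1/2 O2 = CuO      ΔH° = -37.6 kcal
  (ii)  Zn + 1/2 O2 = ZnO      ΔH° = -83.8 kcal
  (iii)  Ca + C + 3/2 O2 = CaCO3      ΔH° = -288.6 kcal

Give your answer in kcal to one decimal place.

ΔH° = -493.4 kcal

(i): not needed (CuO appears nowhere else).
(ii) reversed (reverse to put ZnO on the reactant side): +83.8 kcal
(iii) × 2 (scale by 2 for the 2 CaCO3): (2)·(-288.6) = -577.2 kcal
Since enthalpy is a state function, ΔH° = (-1)·(-83.8) + (2)·(-288.6) = -493.4 kcal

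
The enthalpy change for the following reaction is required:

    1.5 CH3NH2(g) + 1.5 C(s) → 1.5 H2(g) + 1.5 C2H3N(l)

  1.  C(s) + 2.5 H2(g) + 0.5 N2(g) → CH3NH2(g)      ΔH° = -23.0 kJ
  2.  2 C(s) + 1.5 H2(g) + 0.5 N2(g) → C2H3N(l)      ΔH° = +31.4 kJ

eq. 1 reversed and × 3/2 (reverse to put CH3NH2(g) on the reactant side; scale by 3/2 for the 3/2 CH3NH2(g)): (-3/2)·(-23.0) = +34.5 kJ
eq. 2 × 3/2 (×3/2 to match 3/2 C2H3N(l) in the target): (3/2)·(+31.4) = +47.1 kJ
ΔH° = (-3/2)·(-23.0) + (3/2)·(+31.4) = 81.6 kJ

ΔH° = 81.6 kJ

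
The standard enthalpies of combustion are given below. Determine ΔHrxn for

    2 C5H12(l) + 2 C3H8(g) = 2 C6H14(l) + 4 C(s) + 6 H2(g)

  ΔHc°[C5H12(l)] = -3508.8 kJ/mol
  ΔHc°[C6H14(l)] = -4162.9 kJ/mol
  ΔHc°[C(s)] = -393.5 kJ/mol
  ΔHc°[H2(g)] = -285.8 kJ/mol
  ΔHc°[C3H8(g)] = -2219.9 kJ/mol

ΔHrxn = 157.2 kJ/mol

Using ΔH = Σ nΔHc°(reactants) − Σ nΔHc°(products):
= [2·(-3508.8) + 2·(-2219.9)] − [2·(-4162.9) + 4·(-393.5) + 6·(-285.8)]
= 157.2 kJ/mol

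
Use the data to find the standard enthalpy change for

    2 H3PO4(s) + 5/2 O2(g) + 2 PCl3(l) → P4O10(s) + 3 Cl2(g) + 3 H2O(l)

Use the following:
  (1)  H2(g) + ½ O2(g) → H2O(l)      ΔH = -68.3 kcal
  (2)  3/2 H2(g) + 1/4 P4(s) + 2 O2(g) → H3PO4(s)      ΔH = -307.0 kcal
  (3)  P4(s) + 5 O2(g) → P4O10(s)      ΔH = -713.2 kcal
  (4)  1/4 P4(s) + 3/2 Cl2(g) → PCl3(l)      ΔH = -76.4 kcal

(1) × 3 (scale by 3 for the 3 H2O(l)): (3)·(-68.3) = -204.9 kcal
(2) reversed and × 2 (H3PO4(s) must end up as a reactant; scale by 2 for the 2 H3PO4(s)): (-2)·(-307.0) = +614.0 kcal
(3) as written (P4O10(s) already on the product side): -713.2 kcal
(4) reversed and × 2 (PCl3(l) must end up as a reactant; ×2 to match 2 PCl3(l) in the target): (-2)·(-76.4) = +152.8 kcal
Combining the equations, ΔH = (-204.9) + (+614.0) + (-713.2) + (+152.8) = -151.3 kcal

ΔH = -151.3 kcal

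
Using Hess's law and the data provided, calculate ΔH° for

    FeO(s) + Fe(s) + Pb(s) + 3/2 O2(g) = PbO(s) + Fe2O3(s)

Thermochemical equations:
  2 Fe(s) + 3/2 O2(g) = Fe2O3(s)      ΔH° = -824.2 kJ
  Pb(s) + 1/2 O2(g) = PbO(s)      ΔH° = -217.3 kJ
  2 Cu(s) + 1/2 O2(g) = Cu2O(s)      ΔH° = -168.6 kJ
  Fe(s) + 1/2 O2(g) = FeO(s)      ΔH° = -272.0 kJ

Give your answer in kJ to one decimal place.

ΔH° = -769.5 kJ

equation 1 as written (Fe2O3(s) already on the product side): -824.2 kJ
equation 2 as written (PbO(s) already on the product side): -217.3 kJ
equation 3: not needed (Cu(s) appears nowhere else).
equation 4 reversed (FeO(s) must end up as a reactant): +272.0 kJ
Combining the equations, ΔH° = (1)·(-824.2) + (1)·(-217.3) + (-1)·(-272.0) = -769.5 kJ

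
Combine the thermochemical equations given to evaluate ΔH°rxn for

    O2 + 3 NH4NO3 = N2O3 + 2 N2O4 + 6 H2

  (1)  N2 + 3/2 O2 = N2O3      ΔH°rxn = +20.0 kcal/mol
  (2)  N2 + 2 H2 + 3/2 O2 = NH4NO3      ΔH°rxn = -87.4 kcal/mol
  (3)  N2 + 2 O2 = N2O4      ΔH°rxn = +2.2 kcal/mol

(1) as written (N2O3 already on the product side): +20.0 kcal/mol
(2) reversed and × 3 (NH4NO3 must end up as a reactant; ×3 to match 3 NH4NO3 in the target): (-3)·(-87.4) = +262.2 kcal/mol
(3) × 2 (×2 to match 2 N2O4 in the target): (2)·(+2.2) = +4.4 kcal/mol
By Hess's law, ΔH°rxn = (+20.0) + (+262.2) + (+4.4) = 286.6 kcal/mol

ΔH°rxn = 286.6 kcal/mol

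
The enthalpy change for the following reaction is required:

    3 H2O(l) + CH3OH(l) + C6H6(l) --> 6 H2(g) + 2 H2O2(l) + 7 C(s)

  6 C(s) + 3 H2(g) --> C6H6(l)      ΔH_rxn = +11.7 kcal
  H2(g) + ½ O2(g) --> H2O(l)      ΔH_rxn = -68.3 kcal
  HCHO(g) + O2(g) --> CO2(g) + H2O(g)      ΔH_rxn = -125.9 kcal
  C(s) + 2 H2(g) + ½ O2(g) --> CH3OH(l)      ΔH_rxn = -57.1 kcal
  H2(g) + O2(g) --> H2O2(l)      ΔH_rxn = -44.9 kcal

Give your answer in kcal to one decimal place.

ΔH_rxn = 160.5 kcal

equation 1 reversed (reverse to put C6H6(l) on the reactant side): -11.7 kcal
equation 2 reversed and × 3 (H2O(l) must end up as a reactant; ×3 to match 3 H2O(l) in the target): (-3)·(-68.3) = +204.9 kcal
equation 3: not needed (CO2(g) appears nowhere else).
equation 4 reversed (reverse to put CH3OH(l) on the reactant side): +57.1 kcal
equation 5 × 2 (×2 to match 2 H2O2(l) in the target): (2)·(-44.9) = -89.8 kcal
Summing the manipulated equations, ΔH_rxn = (-1)·(+11.7) + (-3)·(-68.3) + (-1)·(-57.1) + (2)·(-44.9) = 160.5 kcal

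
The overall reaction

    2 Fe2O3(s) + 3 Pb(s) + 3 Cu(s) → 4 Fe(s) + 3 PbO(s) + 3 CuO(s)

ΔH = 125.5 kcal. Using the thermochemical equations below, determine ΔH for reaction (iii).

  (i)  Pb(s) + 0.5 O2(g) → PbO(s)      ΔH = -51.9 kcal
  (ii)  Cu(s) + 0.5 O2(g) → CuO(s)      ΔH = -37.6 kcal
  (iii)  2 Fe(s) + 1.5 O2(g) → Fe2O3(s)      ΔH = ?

ΔH = -197.0 kcal

(i) × 3: (3)·(-51.9) = -155.7 kcal
(ii) × 3: (3)·(-37.6) = -112.8 kcal
(iii) reversed and × 2: contributes −2·x
+125.5 = (-155.7) + (-112.8) − 2·x
x = (+125.5 − (-268.5)) / (-2) = -197.0 kcal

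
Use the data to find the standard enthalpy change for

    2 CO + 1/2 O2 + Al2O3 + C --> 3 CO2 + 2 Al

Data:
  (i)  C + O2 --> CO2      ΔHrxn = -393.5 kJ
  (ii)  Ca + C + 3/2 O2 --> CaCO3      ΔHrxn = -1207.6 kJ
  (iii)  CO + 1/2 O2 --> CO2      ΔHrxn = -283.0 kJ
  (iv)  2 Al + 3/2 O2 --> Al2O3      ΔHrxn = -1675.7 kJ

ΔHrxn = 716.2 kJ

(i) as written: -393.5 kJ
(ii): not needed.
(iii) × 2: (2)·(-283.0) = -566.0 kJ
(iv) reversed: +1675.7 kJ
By Hess's law, ΔHrxn = (1)·(-393.5) + (2)·(-283.0) + (-1)·(-1675.7) = 716.2 kJ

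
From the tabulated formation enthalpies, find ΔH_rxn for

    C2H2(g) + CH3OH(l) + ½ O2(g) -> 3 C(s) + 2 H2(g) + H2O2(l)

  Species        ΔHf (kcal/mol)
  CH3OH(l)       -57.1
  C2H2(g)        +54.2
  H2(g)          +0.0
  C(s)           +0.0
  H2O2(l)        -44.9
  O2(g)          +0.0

ΔH_rxn = -42.0 kcal/mol

Products: 3·(+0.0) + 2·(+0.0) + 1·(-44.9) = -44.9
Reactants: 1·(+54.2) + 1·(-57.1) + 1/2·(+0.0) = -2.9
ΔH_rxn = (-44.9) − (-2.9) = -42.0 kcal/mol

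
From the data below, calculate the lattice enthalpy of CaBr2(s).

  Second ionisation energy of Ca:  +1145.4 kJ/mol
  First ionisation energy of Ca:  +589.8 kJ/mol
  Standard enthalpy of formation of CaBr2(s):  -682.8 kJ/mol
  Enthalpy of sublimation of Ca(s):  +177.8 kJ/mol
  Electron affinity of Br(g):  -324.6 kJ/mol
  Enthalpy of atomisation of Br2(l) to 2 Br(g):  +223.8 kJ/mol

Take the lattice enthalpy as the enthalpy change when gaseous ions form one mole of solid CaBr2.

U = -2170.4 kJ/mol

ΔHf° = 1·ΔHsub + 1·(ΣIE) + 1·D(Br2) + 2·EA + U
-682.8 = 1·(+177.8) + 1·(+1735.2) + 1·(+223.8) + 2·(-324.6) + U
U = -682.8 − (+1487.6) = -2170.4 kJ/mol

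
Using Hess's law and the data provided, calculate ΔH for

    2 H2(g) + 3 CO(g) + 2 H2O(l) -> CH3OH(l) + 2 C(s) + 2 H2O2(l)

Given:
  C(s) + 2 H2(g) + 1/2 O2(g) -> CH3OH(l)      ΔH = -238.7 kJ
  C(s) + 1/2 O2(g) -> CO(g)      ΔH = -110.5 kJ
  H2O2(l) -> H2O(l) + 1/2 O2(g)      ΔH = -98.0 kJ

ΔH = 288.8 kJ

equation 1 as written: -238.7 kJ
equation 2 reversed and × 3: (-3)·(-110.5) = +331.5 kJ
equation 3 reversed and × 2: (-2)·(-98.0) = +196.0 kJ
Summing the manipulated equations, ΔH = (-238.7) + (+331.5) + (+196.0) = 288.8 kJ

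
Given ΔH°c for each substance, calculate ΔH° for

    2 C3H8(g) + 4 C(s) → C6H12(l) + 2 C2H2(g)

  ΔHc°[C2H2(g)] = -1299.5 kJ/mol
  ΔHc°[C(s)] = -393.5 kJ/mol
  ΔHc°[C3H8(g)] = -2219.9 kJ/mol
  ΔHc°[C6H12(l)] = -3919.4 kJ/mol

With combustion enthalpies, reactants minus products:
= [2·(-2219.9) + 4·(-393.5)] − [1·(-3919.4) + 2·(-1299.5)]
= 504.6 kJ/mol

ΔH° = 504.6 kJ/mol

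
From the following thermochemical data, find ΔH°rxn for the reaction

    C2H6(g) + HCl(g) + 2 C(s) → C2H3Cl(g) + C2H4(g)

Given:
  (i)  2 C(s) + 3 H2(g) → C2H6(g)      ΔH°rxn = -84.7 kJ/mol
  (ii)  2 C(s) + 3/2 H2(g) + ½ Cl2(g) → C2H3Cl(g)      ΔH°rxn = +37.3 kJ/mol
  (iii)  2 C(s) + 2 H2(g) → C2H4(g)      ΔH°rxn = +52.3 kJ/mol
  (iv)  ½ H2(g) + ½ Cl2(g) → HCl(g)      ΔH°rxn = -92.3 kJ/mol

ΔH°rxn = 266.6 kJ/mol

(i) reversed: +84.7 kJ/mol
(ii) as written: +37.3 kJ/mol
(iii) as written: +52.3 kJ/mol
(iv) reversed: +92.3 kJ/mol
By Hess's law, ΔH°rxn = (-1)·(-84.7) + (1)·(+37.3) + (1)·(+52.3) + (-1)·(-92.3) = 266.6 kJ/mol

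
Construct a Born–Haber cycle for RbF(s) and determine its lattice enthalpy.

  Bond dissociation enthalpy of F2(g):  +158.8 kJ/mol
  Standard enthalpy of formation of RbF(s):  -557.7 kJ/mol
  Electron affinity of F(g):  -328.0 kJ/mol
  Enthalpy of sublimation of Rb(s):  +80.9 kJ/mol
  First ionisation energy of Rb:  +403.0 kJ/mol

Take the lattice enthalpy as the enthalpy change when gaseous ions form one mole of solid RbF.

U = -793.0 kJ/mol

ΔHf° = 1·ΔHsub + 1·(ΣIE) + 1/2·D(F2) + 1·EA + U
-557.7 = 1·(+80.9) + 1·(+403.0) + 1/2·(+158.8) + 1·(-328.0) + U
U = -557.7 − (+235.3) = -793.0 kJ/mol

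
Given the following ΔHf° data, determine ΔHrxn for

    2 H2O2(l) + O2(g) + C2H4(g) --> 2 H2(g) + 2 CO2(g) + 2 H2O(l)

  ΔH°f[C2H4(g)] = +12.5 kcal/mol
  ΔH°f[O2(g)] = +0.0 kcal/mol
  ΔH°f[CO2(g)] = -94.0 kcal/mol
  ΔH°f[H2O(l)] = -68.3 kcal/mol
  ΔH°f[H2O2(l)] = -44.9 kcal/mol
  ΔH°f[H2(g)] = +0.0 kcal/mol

ΔHrxn = -247.3 kcal/mol

Products: 2·(+0.0) + 2·(-94.0) + 2·(-68.3) = -324.6
Reactants: 2·(-44.9) + 1·(+0.0) + 1·(+12.5) = -77.3
ΔHrxn = (-324.6) − (-77.3) = -247.3 kcal/mol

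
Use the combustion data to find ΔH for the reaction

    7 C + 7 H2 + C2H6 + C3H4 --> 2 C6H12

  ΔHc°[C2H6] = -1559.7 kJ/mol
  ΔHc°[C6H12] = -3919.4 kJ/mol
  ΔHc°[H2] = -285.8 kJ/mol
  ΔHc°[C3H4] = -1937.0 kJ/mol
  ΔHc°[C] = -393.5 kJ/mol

Using ΔH = Σ nΔHc°(reactants) − Σ nΔHc°(products):
= [7·(-393.5) + 7·(-285.8) + 1·(-1559.7) + 1·(-1937.0)] − [2·(-3919.4)]
= -413.0 kJ/mol

ΔH = -413.0 kJ/mol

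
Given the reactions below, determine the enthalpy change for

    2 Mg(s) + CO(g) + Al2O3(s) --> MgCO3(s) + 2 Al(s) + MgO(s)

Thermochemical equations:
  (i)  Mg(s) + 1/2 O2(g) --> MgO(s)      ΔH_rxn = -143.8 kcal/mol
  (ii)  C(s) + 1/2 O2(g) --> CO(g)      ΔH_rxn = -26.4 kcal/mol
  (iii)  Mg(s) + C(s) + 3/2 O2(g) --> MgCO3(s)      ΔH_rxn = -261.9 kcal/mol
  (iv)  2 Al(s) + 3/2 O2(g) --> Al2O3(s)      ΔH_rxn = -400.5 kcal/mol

(i) as written: -143.8 kcal/mol
(ii) reversed: +26.4 kcal/mol
(iii) as written: -261.9 kcal/mol
(iv) reversed: +400.5 kcal/mol
Summing the manipulated equations, ΔH_rxn = (1)·(-143.8) + (-1)·(-26.4) + (1)·(-261.9) + (-1)·(-400.5) = 21.2 kcal/mol

ΔH_rxn = 21.2 kcal/mol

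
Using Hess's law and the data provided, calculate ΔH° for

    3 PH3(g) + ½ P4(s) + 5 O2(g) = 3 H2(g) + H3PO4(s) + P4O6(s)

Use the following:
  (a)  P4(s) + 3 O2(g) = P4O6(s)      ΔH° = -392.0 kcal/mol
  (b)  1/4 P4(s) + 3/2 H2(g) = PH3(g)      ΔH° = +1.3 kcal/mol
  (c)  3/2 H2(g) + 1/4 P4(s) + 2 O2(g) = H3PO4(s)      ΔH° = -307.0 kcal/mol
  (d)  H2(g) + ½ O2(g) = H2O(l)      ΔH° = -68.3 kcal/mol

(a) as written: -392.0 kcal/mol
(b) reversed and × 3: (-3)·(+1.3) = -3.9 kcal/mol
(c) as written: -307.0 kcal/mol
(d): not needed.
By Hess's law, ΔH° = (1)·(-392.0) + (-3)·(+1.3) + (1)·(-307.0) = -702.9 kcal/mol

ΔH° = -702.9 kcal/mol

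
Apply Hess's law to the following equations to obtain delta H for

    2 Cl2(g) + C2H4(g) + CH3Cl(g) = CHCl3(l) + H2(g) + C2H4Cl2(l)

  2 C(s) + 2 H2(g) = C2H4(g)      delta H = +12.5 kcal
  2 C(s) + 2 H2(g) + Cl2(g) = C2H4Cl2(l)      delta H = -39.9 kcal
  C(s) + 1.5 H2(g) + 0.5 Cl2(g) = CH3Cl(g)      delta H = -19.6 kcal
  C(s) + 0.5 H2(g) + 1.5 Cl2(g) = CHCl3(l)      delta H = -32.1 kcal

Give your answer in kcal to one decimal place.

equation 1 reversed (reverse to put C2H4(g) on the reactant side): -12.5 kcal
equation 2 as written (C2H4Cl2(l) already on the product side): -39.9 kcal
equation 3 reversed (reverse to put CH3Cl(g) on the reactant side): +19.6 kcal
equation 4 as written (CHCl3(l) already on the product side): -32.1 kcal
delta H = (-1)·(+12.5) + (1)·(-39.9) + (-1)·(-19.6) + (1)·(-32.1) = -64.9 kcal

delta H = -64.9 kcal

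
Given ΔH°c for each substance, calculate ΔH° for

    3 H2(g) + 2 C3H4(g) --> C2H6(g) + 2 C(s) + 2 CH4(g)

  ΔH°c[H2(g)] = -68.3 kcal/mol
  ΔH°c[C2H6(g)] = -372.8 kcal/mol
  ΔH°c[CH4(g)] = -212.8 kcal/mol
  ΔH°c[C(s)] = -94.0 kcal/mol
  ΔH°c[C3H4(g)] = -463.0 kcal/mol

Using ΔH = Σ nΔHc°(reactants) − Σ nΔHc°(products):
= [3·(-68.3) + 2·(-463.0)] − [1·(-372.8) + 2·(-94.0) + 2·(-212.8)]
= -144.5 kcal/mol

ΔH° = -144.5 kcal/mol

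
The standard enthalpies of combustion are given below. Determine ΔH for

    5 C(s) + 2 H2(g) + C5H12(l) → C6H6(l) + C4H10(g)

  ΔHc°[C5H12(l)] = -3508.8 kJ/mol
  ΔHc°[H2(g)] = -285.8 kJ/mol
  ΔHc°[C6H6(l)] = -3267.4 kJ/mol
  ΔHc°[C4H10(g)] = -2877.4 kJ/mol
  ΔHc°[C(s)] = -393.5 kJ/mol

Using ΔH = Σ nΔHc°(reactants) − Σ nΔHc°(products):
= [5·(-393.5) + 2·(-285.8) + 1·(-3508.8)] − [1·(-3267.4) + 1·(-2877.4)]
= 96.9 kJ/mol

ΔH = 96.9 kJ/mol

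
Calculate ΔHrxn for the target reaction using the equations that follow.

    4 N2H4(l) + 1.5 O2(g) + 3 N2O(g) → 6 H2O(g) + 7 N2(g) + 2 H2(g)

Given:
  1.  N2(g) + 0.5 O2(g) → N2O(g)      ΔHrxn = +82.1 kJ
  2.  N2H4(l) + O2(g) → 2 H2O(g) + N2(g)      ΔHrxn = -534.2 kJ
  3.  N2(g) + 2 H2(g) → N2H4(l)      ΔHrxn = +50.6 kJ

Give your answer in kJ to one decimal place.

eq. 1 reversed and × 3 (N2O(g) must end up as a reactant; ×3 to match 3 N2O(g) in the target): (-3)·(+82.1) = -246.3 kJ
eq. 2 × 3 (scale by 3 for the 6 H2O(g)): (3)·(-534.2) = -1602.6 kJ
eq. 3 reversed (H2(g) must end up as a product): -50.6 kJ
ΔHrxn = (-246.3) + (-1602.6) + (-50.6) = -1899.5 kJ

ΔHrxn = -1899.5 kJ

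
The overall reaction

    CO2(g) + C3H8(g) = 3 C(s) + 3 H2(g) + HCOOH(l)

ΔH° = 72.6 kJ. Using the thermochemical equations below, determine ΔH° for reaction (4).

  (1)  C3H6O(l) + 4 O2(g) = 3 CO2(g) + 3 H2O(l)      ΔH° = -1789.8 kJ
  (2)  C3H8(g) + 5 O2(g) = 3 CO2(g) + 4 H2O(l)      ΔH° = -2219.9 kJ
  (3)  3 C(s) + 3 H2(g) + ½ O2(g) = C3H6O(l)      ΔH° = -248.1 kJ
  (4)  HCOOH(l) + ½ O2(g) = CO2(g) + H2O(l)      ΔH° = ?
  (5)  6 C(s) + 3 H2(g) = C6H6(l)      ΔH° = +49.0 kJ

(1) reversed: +1789.8 kJ
(2) as written (C3H8(g) already on the reactant side): -2219.9 kJ
(3) reversed: +248.1 kJ
(4) reversed (HCOOH(l) must end up as a product): contributes −x
(5): not needed (C6H6(l) appears nowhere else).
+72.6 = (+1789.8) + (-2219.9) + (+248.1) − x
x = (+72.6 − (-182.0)) / (-1) = -254.6 kJ

ΔH° = -254.6 kJ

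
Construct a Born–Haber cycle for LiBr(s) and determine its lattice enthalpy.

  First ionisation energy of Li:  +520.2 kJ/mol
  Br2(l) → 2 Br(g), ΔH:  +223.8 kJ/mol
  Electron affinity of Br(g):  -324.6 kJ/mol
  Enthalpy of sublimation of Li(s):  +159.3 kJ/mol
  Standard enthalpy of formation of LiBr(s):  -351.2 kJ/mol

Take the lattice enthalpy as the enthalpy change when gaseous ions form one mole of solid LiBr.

ΔHf° = 1·ΔHsub + 1·(ΣIE) + 1/2·D(Br2) + 1·EA + U
-351.2 = 1·(+159.3) + 1·(+520.2) + 1/2·(+223.8) + 1·(-324.6) + U
U = -351.2 − (+466.8) = -818.0 kJ/mol

U = -818.0 kJ/mol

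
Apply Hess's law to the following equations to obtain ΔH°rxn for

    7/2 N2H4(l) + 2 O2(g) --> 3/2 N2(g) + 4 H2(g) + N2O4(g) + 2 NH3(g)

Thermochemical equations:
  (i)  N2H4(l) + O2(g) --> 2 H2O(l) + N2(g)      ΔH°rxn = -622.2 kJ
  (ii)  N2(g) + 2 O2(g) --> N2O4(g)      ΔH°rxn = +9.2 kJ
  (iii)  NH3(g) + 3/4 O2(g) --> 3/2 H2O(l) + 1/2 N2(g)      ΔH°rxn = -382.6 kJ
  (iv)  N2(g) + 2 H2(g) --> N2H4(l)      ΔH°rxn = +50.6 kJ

ΔH°rxn = -260.1 kJ

(i) × 3/2: (3/2)·(-622.2) = -933.3 kJ
(ii) as written (N2O4(g) already on the product side): +9.2 kJ
(iii) reversed and × 2 (reverse to put NH3(g) on the product side; scale by 2 for the 2 NH3(g)): (-2)·(-382.6) = +765.2 kJ
(iv) reversed and × 2 (H2(g) must end up as a product; ×2 to match 4 H2(g) in the target): (-2)·(+50.6) = -101.2 kJ
Since enthalpy is a state function, ΔH°rxn = (-933.3) + (+9.2) + (+765.2) + (-101.2) = -260.1 kJ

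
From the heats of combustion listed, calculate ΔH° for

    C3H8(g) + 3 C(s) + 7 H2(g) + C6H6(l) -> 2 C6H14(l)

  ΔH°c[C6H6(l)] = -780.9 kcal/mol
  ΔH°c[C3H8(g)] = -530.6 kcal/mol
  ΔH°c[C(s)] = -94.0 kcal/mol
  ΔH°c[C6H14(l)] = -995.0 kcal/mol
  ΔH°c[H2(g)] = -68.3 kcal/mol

ΔH° = -81.6 kcal/mol

Using ΔH = Σ nΔHc°(reactants) − Σ nΔHc°(products):
= [1·(-530.6) + 3·(-94.0) + 7·(-68.3) + 1·(-780.9)] − [2·(-995.0)]
= -81.6 kcal/mol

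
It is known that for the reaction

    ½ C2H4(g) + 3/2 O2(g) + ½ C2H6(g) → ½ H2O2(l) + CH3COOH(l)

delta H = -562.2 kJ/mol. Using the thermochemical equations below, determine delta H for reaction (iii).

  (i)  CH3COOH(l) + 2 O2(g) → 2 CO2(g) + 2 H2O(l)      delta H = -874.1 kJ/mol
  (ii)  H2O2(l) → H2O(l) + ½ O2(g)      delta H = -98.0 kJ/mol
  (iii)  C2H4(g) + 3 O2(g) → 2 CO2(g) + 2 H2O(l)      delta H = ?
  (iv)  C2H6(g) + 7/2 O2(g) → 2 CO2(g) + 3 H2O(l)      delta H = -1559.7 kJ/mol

(i) reversed: +874.1 kJ/mol
(ii) reversed and × 1/2: (-1/2)·(-98.0) = +49.0 kJ/mol
(iii) × 1/2: contributes 1/2·x
(iv) × 1/2: (1/2)·(-1559.7) = -779.85 kJ/mol
-562.2 = (+874.1) + (+49.0) + (-779.85) + 1/2·x
x = (-562.2 − (+143.25)) / (1/2) = -1410.9 kJ/mol

delta H = -1410.9 kJ/mol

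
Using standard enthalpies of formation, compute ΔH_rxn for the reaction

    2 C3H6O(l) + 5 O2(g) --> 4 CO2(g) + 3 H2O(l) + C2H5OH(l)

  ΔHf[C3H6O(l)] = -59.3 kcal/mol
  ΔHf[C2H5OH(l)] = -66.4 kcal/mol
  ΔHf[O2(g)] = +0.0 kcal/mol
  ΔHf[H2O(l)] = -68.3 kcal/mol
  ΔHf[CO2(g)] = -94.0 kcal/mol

Products: 4·(-94.0) + 3·(-68.3) + 1·(-66.4) = -647.3
Reactants: 2·(-59.3) + 5·(+0.0) = -118.6
ΔH_rxn = (-647.3) − (-118.6) = -528.7 kcal/mol

ΔH_rxn = -528.7 kcal/mol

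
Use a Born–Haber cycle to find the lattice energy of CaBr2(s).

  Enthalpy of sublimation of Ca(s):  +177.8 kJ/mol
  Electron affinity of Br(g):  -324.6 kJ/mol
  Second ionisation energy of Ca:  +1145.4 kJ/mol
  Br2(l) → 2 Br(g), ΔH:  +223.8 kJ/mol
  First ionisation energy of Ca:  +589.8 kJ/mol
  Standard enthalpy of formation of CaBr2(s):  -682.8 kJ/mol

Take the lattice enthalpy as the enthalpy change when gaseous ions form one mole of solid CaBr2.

ΔHf° = 1·ΔHsub + 1·(ΣIE) + 1·D(Br2) + 2·EA + U
-682.8 = 1·(+177.8) + 1·(+1735.2) + 1·(+223.8) + 2·(-324.6) + U
U = -682.8 − (+1487.6) = -2170.4 kJ/mol

U = -2170.4 kJ/mol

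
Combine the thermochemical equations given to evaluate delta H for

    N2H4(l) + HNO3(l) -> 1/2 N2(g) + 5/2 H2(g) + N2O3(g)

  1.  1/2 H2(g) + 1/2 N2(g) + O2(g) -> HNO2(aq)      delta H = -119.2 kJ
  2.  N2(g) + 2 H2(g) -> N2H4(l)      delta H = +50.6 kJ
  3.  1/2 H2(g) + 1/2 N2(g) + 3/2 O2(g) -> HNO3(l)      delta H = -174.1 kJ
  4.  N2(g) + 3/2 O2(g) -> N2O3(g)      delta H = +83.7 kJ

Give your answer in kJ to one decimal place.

delta H = 207.2 kJ

eq. 1: not needed (HNO2(aq) appears nowhere else).
eq. 2 reversed (reverse to put N2H4(l) on the reactant side): -50.6 kJ
eq. 3 reversed (reverse to put HNO3(l) on the reactant side): +174.1 kJ
eq. 4 as written (N2O3(g) already on the product side): +83.7 kJ
delta H = (-50.6) + (+174.1) + (+83.7) = 207.2 kJ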